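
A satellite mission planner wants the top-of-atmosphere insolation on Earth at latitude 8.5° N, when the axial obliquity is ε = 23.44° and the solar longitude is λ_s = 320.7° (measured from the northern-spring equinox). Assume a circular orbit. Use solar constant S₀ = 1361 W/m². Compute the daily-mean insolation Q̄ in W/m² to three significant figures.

Q̄ ≈ 390 W/m²

Solar declination: sin δ = sin ε · sin λ_s = sin 23.44° × sin 320.7° = -0.25195, so δ = -14.593°.
cos H₀ = −tan(+8.5°) tan(-14.593°) = 0.0389, H₀ = 1.5319 rad.
Bracket: H₀ sin φ sin δ + cos φ cos δ sin H₀ = 1.5319×0.14781×-0.25195 + 0.98902×0.96774×0.99924 = -0.057049 + 0.956387 = 0.899338.
Q̄ = (S₀/π) × [bracket] = (1361/π) × 0.899338 = 389.6 W/m².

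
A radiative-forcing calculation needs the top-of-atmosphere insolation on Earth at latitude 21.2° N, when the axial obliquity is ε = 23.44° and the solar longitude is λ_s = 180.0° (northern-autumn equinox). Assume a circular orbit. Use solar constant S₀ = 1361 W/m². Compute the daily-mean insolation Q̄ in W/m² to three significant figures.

Solar declination: sin δ = sin ε · sin λ_s = sin 23.44° × sin 180.0° = 0.00000, so δ = +0.000°.
cos H₀ = −tan(+21.2°) tan(+0.000°) = -0.0000, H₀ = 1.5708 rad.
Bracket: H₀ sin φ sin δ + cos φ cos δ sin H₀ = 1.5708×0.36162×0.00000 + 0.93232×1.00000×1.00000 = 0.000000 + 0.932320 = 0.932320.
Q̄ = (S₀/π) × [bracket] = (1361/π) × 0.932320 = 403.9 W/m².

Q̄ ≈ 404 W/m²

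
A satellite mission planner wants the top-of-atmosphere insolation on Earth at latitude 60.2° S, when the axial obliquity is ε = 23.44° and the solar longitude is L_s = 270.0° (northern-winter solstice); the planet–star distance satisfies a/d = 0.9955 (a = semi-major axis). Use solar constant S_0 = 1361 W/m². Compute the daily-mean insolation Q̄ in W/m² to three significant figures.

Q̄ ≈ 488 W/m²

Solar declination: sin δ = sin ε · sin L_s = sin 23.44° × sin 270.0° = -0.39779, so δ = -23.440°.
cos h₀ = −tan(-60.2°) tan(-23.440°) = -0.7571, h₀ = 2.4296 rad.
Bracket: h₀ sin ϕ sin δ + cos ϕ cos δ sin h₀ = 2.4296×-0.86777×-0.39779 + 0.49697×0.91748×0.65335 = 0.838674 + 0.297901 = 1.136575.
Inverse-square distance factor (a/d)² = 0.9955² = 0.991020.
Q̄ = (S_0/π) × 0.991020 × [bracket] = (1361/π) × 0.991020 × 1.136575 = 488.0 W/m².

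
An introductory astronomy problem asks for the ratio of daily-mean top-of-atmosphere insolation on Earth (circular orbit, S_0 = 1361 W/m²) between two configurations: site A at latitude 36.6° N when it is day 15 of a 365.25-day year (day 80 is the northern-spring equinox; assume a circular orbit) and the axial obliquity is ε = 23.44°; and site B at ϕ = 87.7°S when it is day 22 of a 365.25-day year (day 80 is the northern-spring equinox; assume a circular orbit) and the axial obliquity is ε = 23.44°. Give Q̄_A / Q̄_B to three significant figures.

— Configuration A (ϕ=+36.6°):
Solar longitude: L_s = 360° × (15 − 80)/365.25 = -64.066°, i.e. -64.066° + 360° = 295.934°.
sin δ = sin 23.44° × sin 295.934° = -0.35773, so δ = -20.961°.
cos h₀ = −tan(+36.6°) tan(-20.961°) = 0.2845, h₀ = 1.2823 rad.
Bracket: h₀ sin ϕ sin δ + cos ϕ cos δ sin h₀ = 1.2823×0.59622×-0.35773 + 0.80282×0.93383×0.95868 = -0.273496 + 0.718720 = 0.445224.
Q̄ = (S_0/π) × [bracket] = (1361/π) × 0.445224 = 192.88 W/m².
— Configuration B (ϕ=-87.7°):
Solar longitude: L_s = 360° × (22 − 80)/365.25 = -57.166°, i.e. -57.166° + 360° = 302.834°.
sin δ = sin 23.44° × sin 302.834° = -0.33424, so δ = -19.526°.
cos h₀ = −tan(-87.7°) tan(-19.526°) = -8.8297 ≤ −1 ⇒ polar day, h₀ = π.
Bracket: h₀ sin ϕ sin δ + cos ϕ cos δ sin h₀ = 3.1416×-0.99919×-0.33424 + 0.04013×0.94249×0.00000 = 1.049198 + 0.000000 = 1.049198.
Q̄ = (S_0/π) × [bracket] = (1361/π) × 1.049198 = 454.53 W/m².
Ratio Q̄_A / Q̄_B = 192.88 / 454.53 = 0.4244.

Q̄_A / Q̄_B ≈ 0.424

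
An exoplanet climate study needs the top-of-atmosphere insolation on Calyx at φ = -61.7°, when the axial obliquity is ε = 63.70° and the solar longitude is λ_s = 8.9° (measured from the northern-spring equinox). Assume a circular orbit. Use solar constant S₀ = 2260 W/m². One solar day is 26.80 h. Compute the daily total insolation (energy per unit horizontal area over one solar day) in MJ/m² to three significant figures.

20.4 MJ/m²

Solar declination: sin δ = sin ε · sin λ_s = sin 63.70° × sin 8.9° = 0.13870, so δ = +7.972°.
cos H₀ = −tan(-61.7°) tan(+7.972°) = 0.2601, H₀ = 1.3077 rad.
Bracket: H₀ sin φ sin δ + cos φ cos δ sin H₀ = 1.3077×-0.88048×0.13870 + 0.47409×0.99034×0.96558 = -0.159700 + 0.453350 = 0.293650.
Q̄ = (S₀/π) × [bracket] = (2260/π) × 0.293650 = 211.25 W/m².
Daily total = Q̄ × 26.80 h × 3600 s/h = 211.25 × 26.80 × 3600 / 10⁶ = 20.38 MJ/m².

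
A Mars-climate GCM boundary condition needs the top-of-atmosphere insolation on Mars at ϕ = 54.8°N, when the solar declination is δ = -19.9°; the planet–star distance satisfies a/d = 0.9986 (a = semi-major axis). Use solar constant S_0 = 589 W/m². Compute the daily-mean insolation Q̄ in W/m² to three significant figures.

cos h₀ = −tan(+54.8°) tan(-19.900°) = 0.5132, h₀ = 1.0319 rad.
Bracket: h₀ sin ϕ sin δ + cos ϕ cos δ sin h₀ = 1.0319×0.81714×-0.34038 + 0.57643×0.94029×0.85829 = -0.287011 + 0.465203 = 0.178192.
Inverse-square distance factor (a/d)² = 0.9986² = 0.997202.
Q̄ = (S_0/π) × 0.997202 × [bracket] = (589/π) × 0.997202 × 0.178192 = 33.31 W/m².

Q̄ ≈ 33.3 W/m²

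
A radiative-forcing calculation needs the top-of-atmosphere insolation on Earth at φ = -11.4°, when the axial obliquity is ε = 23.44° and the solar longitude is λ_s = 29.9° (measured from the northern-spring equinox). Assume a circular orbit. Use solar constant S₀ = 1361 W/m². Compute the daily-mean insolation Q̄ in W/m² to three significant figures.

Solar declination: sin δ = sin ε · sin λ_s = sin 23.44° × sin 29.9° = 0.19829, so δ = +11.437°.
cos H₀ = −tan(-11.4°) tan(+11.437°) = 0.0408, H₀ = 1.5300 rad.
Bracket: H₀ sin φ sin δ + cos φ cos δ sin H₀ = 1.5300×-0.19766×0.19829 + 0.98027×0.98014×0.99917 = -0.059967 + 0.960004 = 0.900037.
Q̄ = (S₀/π) × [bracket] = (1361/π) × 0.900037 = 389.9 W/m².

Q̄ ≈ 390 W/m²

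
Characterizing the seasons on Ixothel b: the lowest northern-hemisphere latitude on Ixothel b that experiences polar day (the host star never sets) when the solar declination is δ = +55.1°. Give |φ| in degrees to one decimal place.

Polar day requires cos H₀ = −tan φ tan δ ≤ −1, i.e. tan φ tan δ ≥ 1.
The boundary is |tan φ| · |tan δ| = 1, so |φ| = 90° − |δ| = 90° − 55.1° = 34.9° in the northern hemisphere.

|φ| = 34.9°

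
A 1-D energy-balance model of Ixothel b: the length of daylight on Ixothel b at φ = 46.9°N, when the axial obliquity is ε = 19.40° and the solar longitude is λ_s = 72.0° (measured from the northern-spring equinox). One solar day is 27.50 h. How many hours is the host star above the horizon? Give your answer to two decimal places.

Solar declination: sin δ = sin ε · sin λ_s = sin 19.40° × sin 72.0° = 0.31590, so δ = +18.415°.
cos H₀ = −tan φ · tan δ = −tan(+46.9°) × tan(+18.415°) = -0.3558, so H₀ = 1.9346 rad = 110.84°.
Daylight = 2H₀/(2π) × 27.50 h = (1.9346/π) × 27.50 = 16.93 h.

16.93 h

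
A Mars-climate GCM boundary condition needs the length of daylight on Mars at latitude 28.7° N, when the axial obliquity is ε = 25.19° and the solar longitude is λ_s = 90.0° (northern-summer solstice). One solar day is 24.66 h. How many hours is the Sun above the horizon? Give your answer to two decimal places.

14.37 h

Solar declination: sin δ = sin ε · sin λ_s = sin 25.19° × sin 90.0° = 0.42562, so δ = +25.190°.
cos H₀ = −tan φ · tan δ = −tan(+28.7°) × tan(+25.190°) = -0.2575, so H₀ = 1.8312 rad = 104.92°.
Daylight = 2H₀/(2π) × 24.66 h = (1.8312/π) × 24.66 = 14.37 h.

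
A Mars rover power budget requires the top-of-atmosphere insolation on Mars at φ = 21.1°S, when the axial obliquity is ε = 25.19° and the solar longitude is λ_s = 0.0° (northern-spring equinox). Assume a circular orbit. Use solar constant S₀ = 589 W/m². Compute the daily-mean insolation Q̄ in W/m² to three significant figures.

Solar declination: sin δ = sin ε · sin λ_s = sin 25.19° × sin 0.0° = 0.00000, so δ = +0.000°.
cos H₀ = −tan(-21.1°) tan(+0.000°) = 0.0000, H₀ = 1.5708 rad.
Bracket: H₀ sin φ sin δ + cos φ cos δ sin H₀ = 1.5708×-0.36000×0.00000 + 0.93295×1.00000×1.00000 = -0.000000 + 0.932950 = 0.932950.
Q̄ = (S₀/π) × [bracket] = (589/π) × 0.932950 = 174.9 W/m².

Q̄ ≈ 175 W/m²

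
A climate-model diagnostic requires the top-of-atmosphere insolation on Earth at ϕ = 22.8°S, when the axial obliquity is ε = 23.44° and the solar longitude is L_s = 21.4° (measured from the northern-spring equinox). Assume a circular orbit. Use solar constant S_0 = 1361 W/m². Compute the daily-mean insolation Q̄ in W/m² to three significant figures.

Q̄ ≈ 358 W/m²

Solar declination: sin δ = sin ε · sin L_s = sin 23.44° × sin 21.4° = 0.14514, so δ = +8.346°.
cos h₀ = −tan(-22.8°) tan(+8.346°) = 0.0617, h₀ = 1.5091 rad.
Bracket: h₀ sin ϕ sin δ + cos ϕ cos δ sin h₀ = 1.5091×-0.38752×0.14514 + 0.92186×0.98941×0.99810 = -0.084879 + 0.910365 = 0.825486.
Q̄ = (S_0/π) × [bracket] = (1361/π) × 0.825486 = 357.6 W/m².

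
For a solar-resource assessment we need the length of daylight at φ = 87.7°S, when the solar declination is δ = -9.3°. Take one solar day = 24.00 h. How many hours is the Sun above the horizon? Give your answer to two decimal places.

Sunrise equation: cos H₀ = −tan φ · tan δ = -4.0772 ≤ −1, so the Sun never sets (polar day) and H₀ = π.
Daylight = 2H₀/(2π) × 24.00 h = (3.1416/π) × 24.00 = 24.00 h.

24.00 h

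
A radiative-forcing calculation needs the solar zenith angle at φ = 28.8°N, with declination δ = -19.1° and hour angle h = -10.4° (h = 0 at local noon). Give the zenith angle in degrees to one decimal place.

θ_z = 48.9°

cos θ_z = sin φ sin δ + cos φ cos δ cos h = -0.157638 + 0.814461 = 0.656823.
θ_z = arccos(0.656823) = 48.9°.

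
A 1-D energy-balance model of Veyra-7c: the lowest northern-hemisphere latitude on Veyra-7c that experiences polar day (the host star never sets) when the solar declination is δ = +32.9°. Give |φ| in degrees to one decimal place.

Polar day requires cos H₀ = −tan φ tan δ ≤ −1, i.e. tan φ tan δ ≥ 1.
The boundary is |tan φ| · |tan δ| = 1, so |φ| = 90° − |δ| = 90° − 32.9° = 57.1° in the northern hemisphere.

|φ| = 57.1°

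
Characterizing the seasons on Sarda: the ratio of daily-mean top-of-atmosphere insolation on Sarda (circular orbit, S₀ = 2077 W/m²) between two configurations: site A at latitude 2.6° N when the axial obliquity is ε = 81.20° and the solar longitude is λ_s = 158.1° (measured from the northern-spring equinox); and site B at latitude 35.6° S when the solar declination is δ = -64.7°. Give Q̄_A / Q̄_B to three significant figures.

Q̄_A / Q̄_B ≈ 0.578

— Configuration A (φ=+2.6°):
Solar declination: sin δ = sin ε · sin λ_s = sin 81.20° × sin 158.1° = 0.36860, so δ = +21.629°.
cos H₀ = −tan(+2.6°) tan(+21.629°) = -0.0180, H₀ = 1.5888 rad.
Bracket: H₀ sin φ sin δ + cos φ cos δ sin H₀ = 1.5888×0.04536×0.36860 + 0.99897×0.92959×0.99984 = 0.026564 + 0.928484 = 0.955048.
Q̄ = (S₀/π) × [bracket] = (2077/π) × 0.955048 = 631.41 W/m².
— Configuration B (φ=-35.6°):
cos H₀ = −tan(-35.6°) tan(-64.700°) = -1.5146 ≤ −1 ⇒ polar day, H₀ = π.
Bracket: H₀ sin φ sin δ + cos φ cos δ sin H₀ = 3.1416×-0.58212×-0.90408 + 0.81310×0.42736×0.00000 = 1.653371 + 0.000000 = 1.653371.
Q̄ = (S₀/π) × [bracket] = (2077/π) × 1.653371 = 1093.1 W/m².
Ratio Q̄_A / Q̄_B = 631.41 / 1093.1 = 0.5776.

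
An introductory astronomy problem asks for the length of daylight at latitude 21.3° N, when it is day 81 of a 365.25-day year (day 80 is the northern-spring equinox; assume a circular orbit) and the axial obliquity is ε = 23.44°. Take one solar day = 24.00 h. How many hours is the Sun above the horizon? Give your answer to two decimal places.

Solar longitude: λ_s = 360° × (81 − 80)/365.25 = 0.986°.
sin δ = sin 23.44° × sin 0.986° = 0.00684, so δ = +0.392°.
cos H₀ = −tan φ · tan δ = −tan(+21.3°) × tan(+0.392°) = -0.0027, so H₀ = 1.5735 rad = 90.15°.
Daylight = 2H₀/(2π) × 24.00 h = (1.5735/π) × 24.00 = 12.02 h.

12.02 h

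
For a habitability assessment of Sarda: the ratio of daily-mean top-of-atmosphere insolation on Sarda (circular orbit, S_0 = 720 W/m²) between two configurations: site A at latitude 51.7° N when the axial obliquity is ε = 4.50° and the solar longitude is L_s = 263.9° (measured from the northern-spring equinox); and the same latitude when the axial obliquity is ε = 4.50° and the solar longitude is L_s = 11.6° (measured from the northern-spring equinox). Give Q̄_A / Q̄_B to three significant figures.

Q̄_A / Q̄_B ≈ 0.821

— Configuration A (ϕ=+51.7°):
Solar declination: sin δ = sin ε · sin L_s = sin 4.50° × sin 263.9° = -0.07801, so δ = -4.474°.
cos h₀ = −tan(+51.7°) tan(-4.474°) = 0.0991, h₀ = 1.4715 rad.
Bracket: h₀ sin ϕ sin δ + cos ϕ cos δ sin h₀ = 1.4715×0.78478×-0.07801 + 0.61978×0.99695×0.99508 = -0.090086 + 0.614850 = 0.524764.
Q̄ = (S_0/π) × [bracket] = (720/π) × 0.524764 = 120.27 W/m².
— Configuration B (ϕ=+51.7°):
Solar declination: sin δ = sin ε · sin L_s = sin 4.50° × sin 11.6° = 0.01578, so δ = +0.904°.
cos h₀ = −tan(+51.7°) tan(+0.904°) = -0.0200, h₀ = 1.5908 rad.
Bracket: h₀ sin ϕ sin δ + cos ϕ cos δ sin h₀ = 1.5908×0.78478×0.01578 + 0.61978×0.99988×0.99980 = 0.019700 + 0.619582 = 0.639282.
Q̄ = (S_0/π) × [bracket] = (720/π) × 0.639282 = 146.51 W/m².
Ratio Q̄_A / Q̄_B = 120.27 / 146.51 = 0.8209.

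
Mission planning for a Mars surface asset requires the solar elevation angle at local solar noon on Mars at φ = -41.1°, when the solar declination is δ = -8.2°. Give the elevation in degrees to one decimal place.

At local noon the hour angle is zero, so the zenith angle equals |φ − δ| = |-41.1° − (-8.200°)| = 32.900°.
Elevation = 90° − 32.900° = 57.1°.

57.1°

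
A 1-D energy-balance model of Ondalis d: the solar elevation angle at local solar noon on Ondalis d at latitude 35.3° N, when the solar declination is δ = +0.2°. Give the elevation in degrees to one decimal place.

54.9°

At local noon the hour angle is zero, so the zenith angle equals |φ − δ| = |+35.3° − (+0.200°)| = 35.100°.
Elevation = 90° − 35.100° = 54.9°.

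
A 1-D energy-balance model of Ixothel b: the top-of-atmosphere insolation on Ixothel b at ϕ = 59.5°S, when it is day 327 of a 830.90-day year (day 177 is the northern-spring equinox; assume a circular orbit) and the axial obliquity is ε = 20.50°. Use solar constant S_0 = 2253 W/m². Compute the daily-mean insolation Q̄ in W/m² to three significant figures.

Q̄ ≈ 94.5 W/m²

Solar longitude: L_s = 360° × (327 − 177)/830.90 = 64.990°.
sin δ = sin 20.50° × sin 64.990° = 0.31737, so δ = +18.504°.
cos h₀ = −tan(-59.5°) tan(+18.504°) = 0.5682, h₀ = 0.9665 rad.
Bracket: h₀ sin ϕ sin δ + cos ϕ cos δ sin h₀ = 0.9665×-0.86163×0.31737 + 0.50754×0.94830×0.82292 = -0.264295 + 0.396072 = 0.131777.
Q̄ = (S_0/π) × [bracket] = (2253/π) × 0.131777 = 94.50 W/m².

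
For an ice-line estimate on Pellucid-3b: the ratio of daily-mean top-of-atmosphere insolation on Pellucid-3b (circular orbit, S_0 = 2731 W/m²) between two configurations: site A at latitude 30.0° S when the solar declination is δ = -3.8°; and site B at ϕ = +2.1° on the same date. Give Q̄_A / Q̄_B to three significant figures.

Q̄_A / Q̄_B ≈ 0.923

— Configuration A (ϕ=-30.0°):
cos h₀ = −tan(-30.0°) tan(-3.800°) = -0.0383, h₀ = 1.6092 rad.
Bracket: h₀ sin ϕ sin δ + cos ϕ cos δ sin h₀ = 1.6092×-0.50000×-0.06627 + 0.86603×0.99780×0.99926 = 0.053321 + 0.863485 = 0.916806.
Q̄ = (S_0/π) × [bracket] = (2731/π) × 0.916806 = 796.98 W/m².
— Configuration B (ϕ=+2.1°):
cos h₀ = −tan(+2.1°) tan(-3.800°) = 0.0024, h₀ = 1.5684 rad.
Bracket: h₀ sin ϕ sin δ + cos ϕ cos δ sin h₀ = 1.5684×0.03664×-0.06627 + 0.99933×0.99780×1.00000 = -0.003808 + 0.997131 = 0.993323.
Q̄ = (S_0/π) × [bracket] = (2731/π) × 0.993323 = 863.50 W/m².
Ratio Q̄_A / Q̄_B = 796.98 / 863.50 = 0.9230.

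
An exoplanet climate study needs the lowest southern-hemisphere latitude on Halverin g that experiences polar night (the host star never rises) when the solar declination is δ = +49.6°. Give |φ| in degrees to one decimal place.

|φ| = 40.4°

Polar night requires cos H₀ = −tan φ tan δ ≥ 1, i.e. tan φ tan δ ≤ −1.
The boundary is |tan φ| · |tan δ| = 1, so |φ| = 90° − |δ| = 90° − 49.6° = 40.4° in the southern hemisphere.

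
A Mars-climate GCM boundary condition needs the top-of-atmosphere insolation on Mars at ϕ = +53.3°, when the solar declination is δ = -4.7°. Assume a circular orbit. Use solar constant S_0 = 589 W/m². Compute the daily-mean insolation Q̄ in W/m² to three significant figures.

cos h₀ = −tan(+53.3°) tan(-4.700°) = 0.1103, h₀ = 1.4603 rad.
Bracket: h₀ sin ϕ sin δ + cos ϕ cos δ sin h₀ = 1.4603×0.80178×-0.08194 + 0.59763×0.99664×0.99390 = -0.095939 + 0.591989 = 0.496050.
Q̄ = (S_0/π) × [bracket] = (589/π) × 0.496050 = 93.00 W/m².

Q̄ ≈ 93.0 W/m²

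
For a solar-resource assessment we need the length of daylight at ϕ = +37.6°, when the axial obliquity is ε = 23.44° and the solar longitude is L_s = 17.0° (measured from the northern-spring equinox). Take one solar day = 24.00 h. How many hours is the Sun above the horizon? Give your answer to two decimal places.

Solar declination: sin δ = sin ε · sin L_s = sin 23.44° × sin 17.0° = 0.11630, so δ = +6.679°.
cos h₀ = −tan ϕ · tan δ = −tan(+37.6°) × tan(+6.679°) = -0.0902, so h₀ = 1.6611 rad = 95.17°.
Daylight = 2h₀/(2π) × 24.00 h = (1.6611/π) × 24.00 = 12.69 h.

12.69 h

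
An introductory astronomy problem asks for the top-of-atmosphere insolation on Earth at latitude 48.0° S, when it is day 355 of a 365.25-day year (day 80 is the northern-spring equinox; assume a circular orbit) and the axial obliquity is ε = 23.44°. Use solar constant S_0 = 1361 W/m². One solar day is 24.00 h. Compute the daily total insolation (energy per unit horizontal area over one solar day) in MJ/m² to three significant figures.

Solar longitude: L_s = 360° × (355 − 80)/365.25 = 271.047°.
sin δ = sin 23.44° × sin 271.047° = -0.39772, so δ = -23.436°.
cos h₀ = −tan(-48.0°) tan(-23.436°) = -0.4814, h₀ = 2.0731 rad.
Bracket: h₀ sin ϕ sin δ + cos ϕ cos δ sin h₀ = 2.0731×-0.74314×-0.39772 + 0.66913×0.91751×0.87648 = 0.612729 + 0.538100 = 1.150829.
Q̄ = (S_0/π) × [bracket] = (1361/π) × 1.150829 = 498.56 W/m².
Daily total = Q̄ × 24.00 h × 3600 s/h = 498.56 × 24.00 × 3600 / 10⁶ = 43.08 MJ/m².

43.1 MJ/m²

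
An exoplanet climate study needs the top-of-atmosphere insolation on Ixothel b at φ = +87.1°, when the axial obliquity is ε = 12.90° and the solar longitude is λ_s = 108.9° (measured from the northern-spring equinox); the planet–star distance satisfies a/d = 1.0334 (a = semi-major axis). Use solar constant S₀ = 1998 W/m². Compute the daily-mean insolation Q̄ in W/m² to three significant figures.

Solar declination: sin δ = sin ε · sin λ_s = sin 12.90° × sin 108.9° = 0.21121, so δ = +12.193°.
cos H₀ = −tan(+87.1°) tan(+12.193°) = -4.2657 ≤ −1 ⇒ polar day, H₀ = π.
Bracket: H₀ sin φ sin δ + cos φ cos δ sin H₀ = 3.1416×0.99872×0.21121 + 0.05059×0.97744×0.00000 = 0.662688 + 0.000000 = 0.662688.
Inverse-square distance factor (a/d)² = 1.0334² = 1.067916.
Q̄ = (S₀/π) × 1.067916 × [bracket] = (1998/π) × 1.067916 × 0.662688 = 450.1 W/m².

Q̄ ≈ 450 W/m²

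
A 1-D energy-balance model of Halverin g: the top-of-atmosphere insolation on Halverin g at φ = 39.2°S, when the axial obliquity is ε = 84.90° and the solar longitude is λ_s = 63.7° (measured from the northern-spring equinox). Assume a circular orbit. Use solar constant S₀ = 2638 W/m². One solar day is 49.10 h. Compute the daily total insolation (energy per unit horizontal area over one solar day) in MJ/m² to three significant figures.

Solar declination: sin δ = sin ε · sin λ_s = sin 84.90° × sin 63.7° = 0.89294, so δ = +63.245°.
cos H₀ = −tan(-39.2°) tan(+63.245°) = 1.6177 ≥ 1 ⇒ polar night, H₀ = 0 and Q̄ = 0.
Daily total = Q̄ × 49.10 h × 3600 s/h = 0.00 MJ/m².

0.00 MJ/m²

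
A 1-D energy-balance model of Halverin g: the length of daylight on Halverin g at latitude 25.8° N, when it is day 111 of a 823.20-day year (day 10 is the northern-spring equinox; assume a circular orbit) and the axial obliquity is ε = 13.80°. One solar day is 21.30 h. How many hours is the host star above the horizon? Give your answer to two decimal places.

Solar longitude: λ_s = 360° × (111 − 10)/823.20 = 44.169°.
sin δ = sin 13.80° × sin 44.169° = 0.16620, so δ = +9.567°.
cos H₀ = −tan φ · tan δ = −tan(+25.8°) × tan(+9.567°) = -0.0815, so H₀ = 1.6524 rad = 94.67°.
Daylight = 2H₀/(2π) × 21.30 h = (1.6524/π) × 21.30 = 11.20 h.

11.20 h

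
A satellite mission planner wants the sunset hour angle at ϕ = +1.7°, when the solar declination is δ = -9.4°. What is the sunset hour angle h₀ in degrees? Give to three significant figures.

cos h₀ = −tan ϕ · tan δ = −tan(+1.7°) × tan(-9.400°) = 0.0049, so h₀ = 1.5659 rad = 89.72°.

h₀ = 89.7°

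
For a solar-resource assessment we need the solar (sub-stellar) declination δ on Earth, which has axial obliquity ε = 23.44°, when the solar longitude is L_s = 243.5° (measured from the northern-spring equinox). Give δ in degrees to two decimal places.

sin δ = sin ε · sin L_s = sin 23.44° × sin 243.5° = -0.355995.
δ = arcsin(-0.355995) = -20.85°.

δ = -20.85°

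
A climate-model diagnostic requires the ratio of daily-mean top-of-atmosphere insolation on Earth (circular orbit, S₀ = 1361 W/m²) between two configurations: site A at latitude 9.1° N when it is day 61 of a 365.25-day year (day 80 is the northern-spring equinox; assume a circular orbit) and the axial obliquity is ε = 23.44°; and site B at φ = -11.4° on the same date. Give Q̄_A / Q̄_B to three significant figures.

— Configuration A (φ=+9.1°):
Solar longitude: λ_s = 360° × (61 − 80)/365.25 = -18.727°, i.e. -18.727° + 360° = 341.273°.
sin δ = sin 23.44° × sin 341.273° = -0.12771, so δ = -7.337°.
cos H₀ = −tan(+9.1°) tan(-7.337°) = 0.0206, H₀ = 1.5502 rad.
Bracket: H₀ sin φ sin δ + cos φ cos δ sin H₀ = 1.5502×0.15816×-0.12771 + 0.98741×0.99181×0.99979 = -0.031312 + 0.979117 = 0.947805.
Q̄ = (S₀/π) × [bracket] = (1361/π) × 0.947805 = 410.61 W/m².
— Configuration B (φ=-11.4°):
cos H₀ = −tan(-11.4°) tan(-7.337°) = -0.0260, H₀ = 1.5968 rad.
Bracket: H₀ sin φ sin δ + cos φ cos δ sin H₀ = 1.5968×-0.19766×-0.12771 + 0.98027×0.99181×0.99966 = 0.040308 + 0.971911 = 1.012219.
Q̄ = (S₀/π) × [bracket] = (1361/π) × 1.012219 = 438.51 W/m².
Ratio Q̄_A / Q̄_B = 410.61 / 438.51 = 0.9364.

Q̄_A / Q̄_B ≈ 0.936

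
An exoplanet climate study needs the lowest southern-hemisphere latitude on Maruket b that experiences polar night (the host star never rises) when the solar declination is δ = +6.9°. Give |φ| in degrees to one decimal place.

|φ| = 83.1°

Polar night requires cos H₀ = −tan φ tan δ ≥ 1, i.e. tan φ tan δ ≤ −1.
The boundary is |tan φ| · |tan δ| = 1, so |φ| = 90° − |δ| = 90° − 6.9° = 83.1° in the southern hemisphere.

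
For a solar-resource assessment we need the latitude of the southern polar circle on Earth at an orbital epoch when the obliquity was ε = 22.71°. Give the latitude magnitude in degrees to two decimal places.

The polar circle is the lowest latitude that experiences at least one full rotation of continuous darkness at the northern-summer solstice; it lies at |φ| = 90° − ε = 90° − 22.71° = 67.29°.

67.29°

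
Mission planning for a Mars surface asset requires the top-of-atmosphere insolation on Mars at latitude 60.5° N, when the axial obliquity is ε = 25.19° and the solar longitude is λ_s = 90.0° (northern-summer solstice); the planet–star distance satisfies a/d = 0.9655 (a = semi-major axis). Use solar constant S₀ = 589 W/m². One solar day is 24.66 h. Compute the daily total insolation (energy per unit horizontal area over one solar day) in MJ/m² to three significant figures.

Solar declination: sin δ = sin ε · sin λ_s = sin 25.19° × sin 90.0° = 0.42562, so δ = +25.190°.
cos H₀ = −tan(+60.5°) tan(+25.190°) = -0.8313, H₀ = 2.5523 rad.
Bracket: H₀ sin φ sin δ + cos φ cos δ sin H₀ = 2.5523×0.87036×0.42562 + 0.49242×0.90490×0.55576 = 0.945481 + 0.247642 = 1.193123.
Inverse-square distance factor (a/d)² = 0.9655² = 0.932190.
Q̄ = (S₀/π) × 0.932190 × [bracket] = (589/π) × 0.932190 × 1.193123 = 208.52 W/m².
Daily total = Q̄ × 24.66 h × 3600 s/h = 208.52 × 24.66 × 3600 / 10⁶ = 18.51 MJ/m².

18.5 MJ/m²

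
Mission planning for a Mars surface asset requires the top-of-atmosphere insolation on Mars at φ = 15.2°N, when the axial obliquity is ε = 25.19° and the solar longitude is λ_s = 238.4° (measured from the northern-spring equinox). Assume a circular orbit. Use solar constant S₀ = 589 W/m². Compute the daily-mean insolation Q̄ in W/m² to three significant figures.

Q̄ ≈ 142 W/m²

Solar declination: sin δ = sin ε · sin λ_s = sin 25.19° × sin 238.4° = -0.36251, so δ = -21.255°.
cos H₀ = −tan(+15.2°) tan(-21.255°) = 0.1057, H₀ = 1.4649 rad.
Bracket: H₀ sin φ sin δ + cos φ cos δ sin H₀ = 1.4649×0.26219×-0.36251 + 0.96502×0.93198×0.99440 = -0.139234 + 0.894343 = 0.755109.
Q̄ = (S₀/π) × [bracket] = (589/π) × 0.755109 = 141.6 W/m².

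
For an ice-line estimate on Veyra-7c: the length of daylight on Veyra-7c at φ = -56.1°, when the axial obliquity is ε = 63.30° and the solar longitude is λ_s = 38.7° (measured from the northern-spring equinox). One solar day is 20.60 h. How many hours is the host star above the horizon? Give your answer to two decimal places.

Solar declination: sin δ = sin ε · sin λ_s = sin 63.30° × sin 38.7° = 0.55857, so δ = +33.957°.
cos H₀ = −tan φ · tan δ = 1.0022 ≥ 1, so the host star never rises (polar night) and H₀ = 0.
Daylight = 2H₀/(2π) × 20.60 h = (0.0000/π) × 20.60 = 0.00 h.

0.00 h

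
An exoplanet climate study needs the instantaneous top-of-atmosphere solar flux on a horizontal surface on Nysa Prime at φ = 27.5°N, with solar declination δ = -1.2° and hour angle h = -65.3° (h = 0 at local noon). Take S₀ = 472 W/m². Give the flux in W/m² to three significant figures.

cos θ_z = sin φ sin δ + cos φ cos δ cos h = -0.009670 + 0.370571 = 0.360901.
Flux = S₀ · cos θ_z = 472 × 0.360901 = 170.3 W/m².

170 W/m²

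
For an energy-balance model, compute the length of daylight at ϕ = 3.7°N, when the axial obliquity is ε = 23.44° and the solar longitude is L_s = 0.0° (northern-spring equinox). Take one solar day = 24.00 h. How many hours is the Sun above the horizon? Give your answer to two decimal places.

Solar declination: sin δ = sin ε · sin L_s = sin 23.44° × sin 0.0° = 0.00000, so δ = +0.000°.
cos h₀ = −tan ϕ · tan δ = −tan(+3.7°) × tan(+0.000°) = -0.0000, so h₀ = 1.5708 rad = 90.00°.
Daylight = 2h₀/(2π) × 24.00 h = (1.5708/π) × 24.00 = 12.00 h.

12.00 h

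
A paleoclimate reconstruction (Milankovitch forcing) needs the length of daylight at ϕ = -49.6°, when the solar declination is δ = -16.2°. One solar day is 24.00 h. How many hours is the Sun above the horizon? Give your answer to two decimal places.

14.66 h

cos h₀ = −tan ϕ · tan δ = −tan(-49.6°) × tan(-16.200°) = -0.3414, so h₀ = 1.9192 rad = 109.96°.
Daylight = 2h₀/(2π) × 24.00 h = (1.9192/π) × 24.00 = 14.66 h.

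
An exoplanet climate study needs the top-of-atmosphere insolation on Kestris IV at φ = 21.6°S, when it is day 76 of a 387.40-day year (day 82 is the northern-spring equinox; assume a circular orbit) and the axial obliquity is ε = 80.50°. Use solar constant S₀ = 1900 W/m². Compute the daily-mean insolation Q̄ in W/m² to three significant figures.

Solar longitude: λ_s = 360° × (76 − 82)/387.40 = -5.576°, i.e. -5.576° + 360° = 354.424°.
sin δ = sin 80.50° × sin 354.424° = -0.09583, so δ = -5.499°.
cos H₀ = −tan(-21.6°) tan(-5.499°) = -0.0381, H₀ = 1.6089 rad.
Bracket: H₀ sin φ sin δ + cos φ cos δ sin H₀ = 1.6089×-0.36812×-0.09583 + 0.92978×0.99540×0.99927 = 0.056757 + 0.924827 = 0.981584.
Q̄ = (S₀/π) × [bracket] = (1900/π) × 0.981584 = 593.7 W/m².

Q̄ ≈ 594 W/m²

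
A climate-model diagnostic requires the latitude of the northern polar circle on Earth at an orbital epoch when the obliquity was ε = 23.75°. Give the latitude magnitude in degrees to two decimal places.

The polar circle is the lowest latitude that experiences at least one full rotation of continuous daylight at the northern-summer solstice; it lies at |φ| = 90° − ε = 90° − 23.75° = 66.25°.

66.25°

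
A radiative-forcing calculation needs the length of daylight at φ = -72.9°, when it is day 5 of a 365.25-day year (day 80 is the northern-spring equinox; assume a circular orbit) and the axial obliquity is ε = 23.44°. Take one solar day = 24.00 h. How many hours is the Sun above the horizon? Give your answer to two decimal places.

Solar longitude: λ_s = 360° × (5 − 80)/365.25 = -73.922°, i.e. -73.922° + 360° = 286.078°.
sin δ = sin 23.44° × sin 286.078° = -0.38223, so δ = -22.472°.
Sunrise equation: cos H₀ = −tan φ · tan δ = -1.3446 ≤ −1, so the Sun never sets (polar day) and H₀ = π.
Daylight = 2H₀/(2π) × 24.00 h = (3.1416/π) × 24.00 = 24.00 h.

24.00 h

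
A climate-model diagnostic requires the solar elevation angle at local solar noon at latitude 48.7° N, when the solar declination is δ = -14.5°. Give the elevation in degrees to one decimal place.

At local noon the hour angle is zero, so the zenith angle equals |φ − δ| = |+48.7° − (-14.500°)| = 63.200°.
Elevation = 90° − 63.200° = 26.8°.

26.8°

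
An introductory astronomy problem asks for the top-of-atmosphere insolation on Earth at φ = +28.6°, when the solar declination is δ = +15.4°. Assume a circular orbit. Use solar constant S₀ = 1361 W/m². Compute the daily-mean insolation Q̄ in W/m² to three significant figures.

cos H₀ = −tan(+28.6°) tan(+15.400°) = -0.1502, H₀ = 1.7215 rad.
Bracket: H₀ sin φ sin δ + cos φ cos δ sin H₀ = 1.7215×0.47869×0.26556 + 0.87798×0.96410×0.98866 = 0.218839 + 0.836862 = 1.055701.
Q̄ = (S₀/π) × [bracket] = (1361/π) × 1.055701 = 457.4 W/m².

Q̄ ≈ 457 W/m²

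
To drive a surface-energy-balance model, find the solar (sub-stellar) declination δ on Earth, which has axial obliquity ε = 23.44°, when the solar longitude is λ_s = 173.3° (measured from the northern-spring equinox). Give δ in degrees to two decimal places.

sin δ = sin ε · sin λ_s = sin 23.44° × sin 173.3° = 0.046410.
δ = arcsin(0.046410) = +2.66°.

δ = +2.66°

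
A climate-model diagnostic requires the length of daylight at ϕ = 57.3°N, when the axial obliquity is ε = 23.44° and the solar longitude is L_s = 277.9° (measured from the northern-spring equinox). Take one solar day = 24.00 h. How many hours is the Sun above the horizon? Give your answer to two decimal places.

6.41 h

Solar declination: sin δ = sin ε · sin L_s = sin 23.44° × sin 277.9° = -0.39401, so δ = -23.204°.
cos h₀ = −tan ϕ · tan δ = −tan(+57.3°) × tan(-23.204°) = 0.6678, so h₀ = 0.8396 rad = 48.11°.
Daylight = 2h₀/(2π) × 24.00 h = (0.8396/π) × 24.00 = 6.41 h.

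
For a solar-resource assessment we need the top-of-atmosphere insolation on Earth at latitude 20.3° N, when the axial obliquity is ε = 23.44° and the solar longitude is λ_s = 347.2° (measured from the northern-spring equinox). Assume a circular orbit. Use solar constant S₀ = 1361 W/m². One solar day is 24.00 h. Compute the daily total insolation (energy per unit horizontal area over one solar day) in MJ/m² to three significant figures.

Solar declination: sin δ = sin ε · sin λ_s = sin 23.44° × sin 347.2° = -0.08813, so δ = -5.056°.
cos H₀ = −tan(+20.3°) tan(-5.056°) = 0.0327, H₀ = 1.5381 rad.
Bracket: H₀ sin φ sin δ + cos φ cos δ sin H₀ = 1.5381×0.34694×-0.08813 + 0.93789×0.99611×0.99946 = -0.047029 + 0.933737 = 0.886708.
Q̄ = (S₀/π) × [bracket] = (1361/π) × 0.886708 = 384.14 W/m².
Daily total = Q̄ × 24.00 h × 3600 s/h = 384.14 × 24.00 × 3600 / 10⁶ = 33.19 MJ/m².

33.2 MJ/m²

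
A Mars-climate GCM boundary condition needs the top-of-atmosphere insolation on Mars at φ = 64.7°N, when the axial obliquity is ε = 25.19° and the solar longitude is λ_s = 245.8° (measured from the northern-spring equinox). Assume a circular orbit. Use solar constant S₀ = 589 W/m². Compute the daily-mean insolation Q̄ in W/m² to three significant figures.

Solar declination: sin δ = sin ε · sin λ_s = sin 25.19° × sin 245.8° = -0.38822, so δ = -22.844°.
cos H₀ = −tan(+64.7°) tan(-22.844°) = 0.8912, H₀ = 0.4709 rad.
Bracket: H₀ sin φ sin δ + cos φ cos δ sin H₀ = 0.4709×0.90408×-0.38822 + 0.42736×0.92157×0.45365 = -0.165277 + 0.178666 = 0.013389.
Q̄ = (S₀/π) × [bracket] = (589/π) × 0.013389 = 2.510 W/m².

Q̄ ≈ 2.51 W/m²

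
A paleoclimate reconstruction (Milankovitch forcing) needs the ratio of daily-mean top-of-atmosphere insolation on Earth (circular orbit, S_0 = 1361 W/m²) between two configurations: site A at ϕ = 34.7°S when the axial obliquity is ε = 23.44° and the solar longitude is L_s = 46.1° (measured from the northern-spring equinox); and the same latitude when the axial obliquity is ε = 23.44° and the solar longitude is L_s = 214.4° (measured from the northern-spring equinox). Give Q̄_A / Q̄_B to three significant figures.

— Configuration A (ϕ=-34.7°):
Solar declination: sin δ = sin ε · sin L_s = sin 23.44° × sin 46.1° = 0.28663, so δ = +16.656°.
cos h₀ = −tan(-34.7°) tan(+16.656°) = 0.2072, h₀ = 1.3621 rad.
Bracket: h₀ sin ϕ sin δ + cos ϕ cos δ sin h₀ = 1.3621×-0.56928×0.28663 + 0.82214×0.95804×0.97831 = -0.222258 + 0.770559 = 0.548301.
Q̄ = (S_0/π) × [bracket] = (1361/π) × 0.548301 = 237.53 W/m².
— Configuration B (ϕ=-34.7°):
Solar declination: sin δ = sin ε · sin L_s = sin 23.44° × sin 214.4° = -0.22474, so δ = -12.987°.
cos h₀ = −tan(-34.7°) tan(-12.987°) = -0.1597, h₀ = 1.7312 rad.
Bracket: h₀ sin ϕ sin δ + cos ϕ cos δ sin h₀ = 1.7312×-0.56928×-0.22474 + 0.82214×0.97442×0.98717 = 0.221490 + 0.790831 = 1.012321.
Q̄ = (S_0/π) × [bracket] = (1361/π) × 1.012321 = 438.56 W/m².
Ratio Q̄_A / Q̄_B = 237.53 / 438.56 = 0.5416.

Q̄_A / Q̄_B ≈ 0.542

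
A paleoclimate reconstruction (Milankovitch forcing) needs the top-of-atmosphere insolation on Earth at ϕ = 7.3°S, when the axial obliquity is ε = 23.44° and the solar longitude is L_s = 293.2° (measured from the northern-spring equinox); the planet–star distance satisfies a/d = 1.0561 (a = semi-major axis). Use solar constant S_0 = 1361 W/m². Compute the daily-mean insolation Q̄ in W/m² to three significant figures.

Solar declination: sin δ = sin ε · sin L_s = sin 23.44° × sin 293.2° = -0.36562, so δ = -21.446°.
cos h₀ = −tan(-7.3°) tan(-21.446°) = -0.0503, h₀ = 1.6211 rad.
Bracket: h₀ sin ϕ sin δ + cos ϕ cos δ sin h₀ = 1.6211×-0.12706×-0.36562 + 0.99189×0.93076×0.99873 = 0.075309 + 0.922039 = 0.997348.
Inverse-square distance factor (a/d)² = 1.0561² = 1.115347.
Q̄ = (S_0/π) × 1.115347 × [bracket] = (1361/π) × 1.115347 × 0.997348 = 481.9 W/m².

Q̄ ≈ 482 W/m²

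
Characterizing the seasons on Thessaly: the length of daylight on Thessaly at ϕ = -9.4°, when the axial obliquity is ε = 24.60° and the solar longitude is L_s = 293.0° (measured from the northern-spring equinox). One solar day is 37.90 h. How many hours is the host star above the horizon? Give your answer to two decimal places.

19.78 h

Solar declination: sin δ = sin ε · sin L_s = sin 24.60° × sin 293.0° = -0.38319, so δ = -22.531°.
cos h₀ = −tan ϕ · tan δ = −tan(-9.4°) × tan(-22.531°) = -0.0687, so h₀ = 1.6395 rad = 93.94°.
Daylight = 2h₀/(2π) × 37.90 h = (1.6395/π) × 37.90 = 19.78 h.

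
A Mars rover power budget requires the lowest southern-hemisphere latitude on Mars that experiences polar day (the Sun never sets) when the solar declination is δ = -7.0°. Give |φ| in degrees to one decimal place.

|φ| = 83.0°

Polar day requires cos H₀ = −tan φ tan δ ≤ −1, i.e. tan φ tan δ ≥ 1.
The boundary is |tan φ| · |tan δ| = 1, so |φ| = 90° − |δ| = 90° − 7.0° = 83.0° in the southern hemisphere.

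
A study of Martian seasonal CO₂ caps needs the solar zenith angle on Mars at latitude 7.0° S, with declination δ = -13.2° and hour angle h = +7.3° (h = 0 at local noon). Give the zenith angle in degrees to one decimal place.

cos θ_z = sin φ sin δ + cos φ cos δ cos h = 0.027829 + 0.958489 = 0.986318.
θ_z = arccos(0.986318) = 9.5°.

θ_z = 9.5°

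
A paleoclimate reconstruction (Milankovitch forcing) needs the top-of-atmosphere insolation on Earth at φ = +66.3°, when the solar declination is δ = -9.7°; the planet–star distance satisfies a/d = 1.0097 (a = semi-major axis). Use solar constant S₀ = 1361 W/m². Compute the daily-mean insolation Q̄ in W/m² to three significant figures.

Q̄ ≈ 81.4 W/m²

cos H₀ = −tan(+66.3°) tan(-9.700°) = 0.3894, H₀ = 1.1708 rad.
Bracket: H₀ sin φ sin δ + cos φ cos δ sin H₀ = 1.1708×0.91566×-0.16849 + 0.40195×0.98570×0.92107 = -0.180631 + 0.364930 = 0.184299.
Inverse-square distance factor (a/d)² = 1.0097² = 1.019494.
Q̄ = (S₀/π) × 1.019494 × [bracket] = (1361/π) × 1.019494 × 0.184299 = 81.40 W/m².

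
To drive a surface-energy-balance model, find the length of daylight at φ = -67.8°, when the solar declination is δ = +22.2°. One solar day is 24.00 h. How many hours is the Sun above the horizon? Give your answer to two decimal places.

cos H₀ = −tan φ · tan δ = −tan(-67.8°) × tan(+22.200°) = 1.0000, so H₀ = 0.0000 rad = 0.00°.
Daylight = 2H₀/(2π) × 24.00 h = (0.0000/π) × 24.00 = 0.00 h.

0.00 h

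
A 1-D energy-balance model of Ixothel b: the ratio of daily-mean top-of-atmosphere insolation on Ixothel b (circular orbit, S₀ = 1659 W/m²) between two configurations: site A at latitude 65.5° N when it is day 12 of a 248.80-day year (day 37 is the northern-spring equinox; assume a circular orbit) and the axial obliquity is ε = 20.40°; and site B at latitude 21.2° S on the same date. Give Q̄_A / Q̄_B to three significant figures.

Q̄_A / Q̄_B ≈ 0.151

— Configuration A (φ=+65.5°):
Solar longitude: λ_s = 360° × (12 − 37)/248.80 = -36.174°, i.e. -36.174° + 360° = 323.826°.
sin δ = sin 20.40° × sin 323.826° = -0.20574, so δ = -11.873°.
cos H₀ = −tan(+65.5°) tan(-11.873°) = 0.4613, H₀ = 1.0913 rad.
Bracket: H₀ sin φ sin δ + cos φ cos δ sin H₀ = 1.0913×0.90996×-0.20574 + 0.41469×0.97861×0.88723 = -0.204308 + 0.360055 = 0.155747.
Q̄ = (S₀/π) × [bracket] = (1659/π) × 0.155747 = 82.246 W/m².
— Configuration B (φ=-21.2°):
cos H₀ = −tan(-21.2°) tan(-11.873°) = -0.0815, H₀ = 1.6524 rad.
Bracket: H₀ sin φ sin δ + cos φ cos δ sin H₀ = 1.6524×-0.36162×-0.20574 + 0.93232×0.97861×0.99667 = 0.122938 + 0.909339 = 1.032277.
Q̄ = (S₀/π) × [bracket] = (1659/π) × 1.032277 = 545.12 W/m².
Ratio Q̄_A / Q̄_B = 82.246 / 545.12 = 0.1509.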